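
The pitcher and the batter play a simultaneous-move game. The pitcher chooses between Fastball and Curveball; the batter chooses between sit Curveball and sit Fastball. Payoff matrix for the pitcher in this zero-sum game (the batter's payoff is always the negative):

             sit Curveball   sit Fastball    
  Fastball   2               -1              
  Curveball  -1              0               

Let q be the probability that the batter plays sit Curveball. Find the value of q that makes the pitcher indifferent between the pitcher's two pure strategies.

In a mixed equilibrium the pitcher is indifferent between Fastball and Curveball; this condition fixes q.
  the pitcher's expected payoff from Fastball: q·2 + (1−q)·(-1) = 3q - 1
  the pitcher's expected payoff from Curveball: q·(-1) + (1−q)·0 = -q
  3q - 1 = -q  ⇒  4q = 1  ⇒  q = 1/4.

q = 1/4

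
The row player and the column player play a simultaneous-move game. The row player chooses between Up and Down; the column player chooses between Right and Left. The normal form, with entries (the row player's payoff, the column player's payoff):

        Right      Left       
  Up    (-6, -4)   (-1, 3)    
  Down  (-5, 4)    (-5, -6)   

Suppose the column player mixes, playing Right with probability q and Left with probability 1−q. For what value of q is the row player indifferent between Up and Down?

The column player's mix must leave the row player indifferent between Up and Down.
  the row player's expected payoff from Up: q·(-6) + (1−q)·(-1) = -5q - 1
  the row player's expected payoff from Down: q·(-5) + (1−q)·(-5) = -5
  -5q - 1 = -5  ⇒  -5q = -4  ⇒  q = 4/5.

q = 4/5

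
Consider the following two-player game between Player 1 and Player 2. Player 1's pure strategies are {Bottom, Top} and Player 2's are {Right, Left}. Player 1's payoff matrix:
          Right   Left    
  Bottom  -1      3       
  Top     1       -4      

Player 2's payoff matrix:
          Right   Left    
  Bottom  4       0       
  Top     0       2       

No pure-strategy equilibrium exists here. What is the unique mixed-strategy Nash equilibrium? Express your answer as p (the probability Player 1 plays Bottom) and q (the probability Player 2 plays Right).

p = 1/3, q = 7/9

Player 1's mix must leave Player 2 indifferent between Right and Left.
  Player 2's payoff to Right: p·4 + (1−p)·0 = 4p
  Player 2's payoff to Left: p·0 + (1−p)·2 = -2p + 2
  4p = -2p + 2  ⇒  6p = 2  ⇒  p = 1/3.
Player 2's mix must leave Player 1 indifferent between Bottom and Top.
  Player 1's expected payoff from Bottom: q·(-1) + (1−q)·3 = -4q + 3
  Player 1's expected payoff from Top: q·1 + (1−q)·(-4) = 5q - 4
  -4q + 3 = 5q - 4  ⇒  -9q = -7  ⇒  q = 7/9.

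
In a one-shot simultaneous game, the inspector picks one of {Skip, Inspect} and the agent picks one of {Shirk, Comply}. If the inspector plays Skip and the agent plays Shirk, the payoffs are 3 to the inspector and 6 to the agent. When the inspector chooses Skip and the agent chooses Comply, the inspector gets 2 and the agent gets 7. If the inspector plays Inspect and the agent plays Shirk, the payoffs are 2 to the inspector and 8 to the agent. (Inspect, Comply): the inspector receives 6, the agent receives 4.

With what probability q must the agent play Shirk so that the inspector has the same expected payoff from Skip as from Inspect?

q = 4/5

The agent's mix must leave the inspector indifferent between Skip and Inspect.
  the inspector's payoff to Skip: q·3 + (1−q)·2 = q + 2
  the inspector's payoff to Inspect: q·2 + (1−q)·6 = -4q + 6
  q + 2 = -4q + 6  ⇒  5q = 4  ⇒  q = 4/5.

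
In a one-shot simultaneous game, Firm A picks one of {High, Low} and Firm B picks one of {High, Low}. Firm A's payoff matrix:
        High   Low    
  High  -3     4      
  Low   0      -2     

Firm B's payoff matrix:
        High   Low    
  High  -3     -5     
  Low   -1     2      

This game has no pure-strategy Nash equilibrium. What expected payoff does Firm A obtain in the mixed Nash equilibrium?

Firm A's indifference between High and Low determines Firm B's mixing probability q:
  Firm A's payoff from High: q·(-3) + (1−q)·4 = -7q + 4
  Firm A's payoff from Low: q·0 + (1−q)·(-2) = 2q - 2
  -7q + 4 = 2q - 2  ⇒  -9q = -6  ⇒  q = 2/3.
At equilibrium Firm A is indifferent across rows, so Firm A's payoff equals the payoff from High: (2/3)·(-3) + (1/3)·4 = -2/3.

-2/3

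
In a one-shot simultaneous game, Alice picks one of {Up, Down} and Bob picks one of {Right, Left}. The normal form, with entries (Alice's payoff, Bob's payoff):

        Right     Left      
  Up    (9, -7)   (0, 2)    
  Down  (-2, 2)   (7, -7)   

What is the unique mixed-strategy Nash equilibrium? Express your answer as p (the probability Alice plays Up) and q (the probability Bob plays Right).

p = 1/2, q = 7/18

Set Bob's expected payoff from Right equal to that from Left:
  Bob's expected payoff from Right: p·(-7) + (1−p)·2 = -9p + 2
  Bob's expected payoff from Left: p·2 + (1−p)·(-7) = 9p - 7
  -9p + 2 = 9p - 7  ⇒  -18p = -9  ⇒  p = 1/2.
Set Alice's expected payoff from Up equal to that from Down:
  Alice's payoff from Up: q·9 + (1−q)·0 = 9q
  Alice's payoff from Down: q·(-2) + (1−q)·7 = -9q + 7
  9q = -9q + 7  ⇒  18q = 7  ⇒  q = 7/18.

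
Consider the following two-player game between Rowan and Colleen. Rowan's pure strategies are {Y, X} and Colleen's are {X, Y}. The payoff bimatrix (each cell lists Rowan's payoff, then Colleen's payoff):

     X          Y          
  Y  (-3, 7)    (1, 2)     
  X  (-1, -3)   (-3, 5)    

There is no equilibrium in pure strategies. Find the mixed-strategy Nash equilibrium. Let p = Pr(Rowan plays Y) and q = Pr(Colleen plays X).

p = 8/13, q = 2/3

Rowan's mix must leave Colleen indifferent between X and Y.
  Colleen's expected payoff from X: p·7 + (1−p)·(-3) = 10p - 3
  Colleen's expected payoff from Y: p·2 + (1−p)·5 = -3p + 5
  10p - 3 = -3p + 5  ⇒  13p = 8  ⇒  p = 8/13.
Colleen's mix must leave Rowan indifferent between Y and X.
  Rowan's expected payoff from Y: q·(-3) + (1−q)·1 = -4q + 1
  Rowan's expected payoff from X: q·(-1) + (1−q)·(-3) = 2q - 3
  -4q + 1 = 2q - 3  ⇒  -6q = -4  ⇒  q = 2/3.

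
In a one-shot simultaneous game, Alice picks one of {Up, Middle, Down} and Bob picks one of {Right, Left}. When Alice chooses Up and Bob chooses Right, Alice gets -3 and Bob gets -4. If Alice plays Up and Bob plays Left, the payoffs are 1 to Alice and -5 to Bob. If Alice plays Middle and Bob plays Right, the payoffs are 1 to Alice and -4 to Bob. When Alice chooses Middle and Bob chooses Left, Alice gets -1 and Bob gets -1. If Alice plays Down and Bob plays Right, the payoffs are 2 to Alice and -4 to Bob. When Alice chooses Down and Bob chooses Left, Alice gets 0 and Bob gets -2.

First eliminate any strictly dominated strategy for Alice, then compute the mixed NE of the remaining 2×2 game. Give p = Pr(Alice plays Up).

p = 2/3

Alice's strategy Middle is strictly dominated by Down: 2 > 1 and 0 > -1. Eliminate Middle.
Alice's mix must leave Bob indifferent between Right and Left.
  Bob's payoff from Right: p·(-4) + (1−p)·(-4) = -4
  Bob's payoff from Left: p·(-5) + (1−p)·(-2) = -3p - 2
  -4 = -3p - 2  ⇒  3p = 2  ⇒  p = 2/3.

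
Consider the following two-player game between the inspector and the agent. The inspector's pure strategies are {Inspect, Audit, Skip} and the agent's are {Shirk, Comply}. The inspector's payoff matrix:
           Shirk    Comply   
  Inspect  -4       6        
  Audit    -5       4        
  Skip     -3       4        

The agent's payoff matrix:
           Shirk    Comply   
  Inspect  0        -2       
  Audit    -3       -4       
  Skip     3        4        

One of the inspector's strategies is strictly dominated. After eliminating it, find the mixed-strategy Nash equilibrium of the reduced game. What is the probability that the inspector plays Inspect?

p = 1/3

The inspector's strategy Audit is strictly dominated by Inspect: -4 > -5 and 6 > 4. Eliminate Audit.
Set the agent's expected payoff from Shirk equal to that from Comply:
  the agent's payoff to Shirk: p·0 + (1−p)·3 = -3p + 3
  the agent's payoff to Comply: p·(-2) + (1−p)·4 = -6p + 4
  -3p + 3 = -6p + 4  ⇒  3p = 1  ⇒  p = 1/3.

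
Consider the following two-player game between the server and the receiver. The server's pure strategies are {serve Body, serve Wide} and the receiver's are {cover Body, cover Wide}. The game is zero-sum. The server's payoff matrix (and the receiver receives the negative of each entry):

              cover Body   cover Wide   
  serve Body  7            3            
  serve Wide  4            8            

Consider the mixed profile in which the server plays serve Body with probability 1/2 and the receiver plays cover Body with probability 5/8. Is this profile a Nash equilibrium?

Yes

Check the receiver's indifference given the server's mix p = 1/2:
  payoff from cover Body = -11/2; payoff from cover Wide = -11/2 — equal.
Check the server's indifference given the receiver's mix q = 5/8:
  payoff from serve Body = 11/2; payoff from serve Wide = 11/2 — equal.
Both players are indifferent, so neither can profitably deviate.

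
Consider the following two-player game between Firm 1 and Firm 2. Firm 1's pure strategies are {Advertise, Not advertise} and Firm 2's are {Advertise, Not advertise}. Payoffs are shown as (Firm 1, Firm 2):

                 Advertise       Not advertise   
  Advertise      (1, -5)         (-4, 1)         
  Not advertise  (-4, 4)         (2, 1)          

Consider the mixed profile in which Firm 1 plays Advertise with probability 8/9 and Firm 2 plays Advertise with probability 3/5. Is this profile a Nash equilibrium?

No

Given Firm 1's mix p = 8/9, Firm 2's payoff from Advertise is -4 but from Not advertise is 1. Firm 2 strictly prefers Not advertise, so Firm 2 would not mix.
So the proposed profile is not a Nash equilibrium.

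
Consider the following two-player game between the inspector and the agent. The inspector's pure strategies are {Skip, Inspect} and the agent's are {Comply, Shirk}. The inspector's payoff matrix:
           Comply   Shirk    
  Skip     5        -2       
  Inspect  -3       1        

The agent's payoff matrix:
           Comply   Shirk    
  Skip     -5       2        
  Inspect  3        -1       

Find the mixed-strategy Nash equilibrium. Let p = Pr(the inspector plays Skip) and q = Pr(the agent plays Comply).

p = 4/11, q = 3/11

Set the agent's expected payoff from Comply equal to that from Shirk:
  the agent's payoff from Comply: p·(-5) + (1−p)·3 = -8p + 3
  the agent's payoff from Shirk: p·2 + (1−p)·(-1) = 3p - 1
  -8p + 3 = 3p - 1  ⇒  -11p = -4  ⇒  p = 4/11.
In a mixed equilibrium the inspector is indifferent between Skip and Inspect; this condition fixes q.
  the inspector's payoff to Skip: q·5 + (1−q)·(-2) = 7q - 2
  the inspector's payoff to Inspect: q·(-3) + (1−q)·1 = -4q + 1
  7q - 2 = -4q + 1  ⇒  11q = 3  ⇒  q = 3/11.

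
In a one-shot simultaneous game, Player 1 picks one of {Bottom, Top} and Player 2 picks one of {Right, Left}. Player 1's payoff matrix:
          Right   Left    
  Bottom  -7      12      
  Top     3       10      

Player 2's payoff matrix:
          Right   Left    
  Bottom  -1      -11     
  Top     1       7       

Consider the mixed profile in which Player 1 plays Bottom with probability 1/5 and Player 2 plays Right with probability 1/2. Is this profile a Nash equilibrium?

No

Given Player 1's mix p = 1/5, Player 2's payoff from Right is 3/5 but from Left is 17/5. Player 2 strictly prefers Left, so Player 2 would not mix.
So the proposed profile is not a Nash equilibrium.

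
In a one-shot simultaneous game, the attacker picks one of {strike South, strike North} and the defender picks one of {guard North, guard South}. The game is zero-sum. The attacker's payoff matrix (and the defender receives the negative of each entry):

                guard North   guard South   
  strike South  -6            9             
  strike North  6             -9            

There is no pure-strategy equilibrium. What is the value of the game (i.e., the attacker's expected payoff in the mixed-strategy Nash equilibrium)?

v = 0

The attacker's indifference between strike South and strike North determines the defender's mixing probability q:
  the attacker's payoff to strike South: q·(-6) + (1−q)·9 = -15q + 9
  the attacker's payoff to strike North: q·6 + (1−q)·(-9) = 15q - 9
  -15q + 9 = 15q - 9  ⇒  -30q = -18  ⇒  q = 3/5.
The value is the attacker's expected payoff against this mix (using strike South): (3/5)·(-6) + (2/5)·9 = 0.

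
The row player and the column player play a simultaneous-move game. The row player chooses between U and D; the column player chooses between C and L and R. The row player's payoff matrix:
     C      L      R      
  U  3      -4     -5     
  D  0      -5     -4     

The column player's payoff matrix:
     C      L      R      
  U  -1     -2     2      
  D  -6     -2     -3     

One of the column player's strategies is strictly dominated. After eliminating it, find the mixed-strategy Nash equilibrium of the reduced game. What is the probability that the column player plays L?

The column player's strategy C is strictly dominated by R: 2 > -1 and -3 > -6. Eliminate C.
Set the row player's expected payoff from U equal to that from D:
  the row player's payoff to U: q·(-4) + (1−q)·(-5) = q - 5
  the row player's payoff to D: q·(-5) + (1−q)·(-4) = -q - 4
  q - 5 = -q - 4  ⇒  2q = 1  ⇒  q = 1/2.

q = 1/2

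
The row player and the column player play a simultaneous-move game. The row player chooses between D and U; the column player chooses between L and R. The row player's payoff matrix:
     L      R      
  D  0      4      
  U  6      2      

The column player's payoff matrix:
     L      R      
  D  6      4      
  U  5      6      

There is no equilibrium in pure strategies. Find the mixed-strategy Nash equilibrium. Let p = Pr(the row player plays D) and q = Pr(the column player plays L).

In a mixed equilibrium the column player is indifferent between L and R; this condition fixes p.
  the column player's expected payoff from L: p·6 + (1−p)·5 = p + 5
  the column player's expected payoff from R: p·4 + (1−p)·6 = -2p + 6
  p + 5 = -2p + 6  ⇒  3p = 1  ⇒  p = 1/3.
For the row player to be willing to mix, the row player must be indifferent between D and U, which pins down the column player's mix.
  the row player's payoff to D: q·0 + (1−q)·4 = -4q + 4
  the row player's payoff to U: q·6 + (1−q)·2 = 4q + 2
  -4q + 4 = 4q + 2  ⇒  -8q = -2  ⇒  q = 1/4.

p = 1/3, q = 1/4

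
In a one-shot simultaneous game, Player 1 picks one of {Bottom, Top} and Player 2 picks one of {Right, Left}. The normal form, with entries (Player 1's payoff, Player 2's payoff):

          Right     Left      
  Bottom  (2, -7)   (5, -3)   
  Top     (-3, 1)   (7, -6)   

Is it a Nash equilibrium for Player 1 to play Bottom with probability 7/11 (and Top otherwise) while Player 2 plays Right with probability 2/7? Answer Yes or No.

Yes

Check Player 2's indifference given Player 1's mix p = 7/11:
  payoff from Right = -45/11; payoff from Left = -45/11 — equal.
Check Player 1's indifference given Player 2's mix q = 2/7:
  payoff from Bottom = 29/7; payoff from Top = 29/7 — equal.
Both players are indifferent, so neither can profitably deviate.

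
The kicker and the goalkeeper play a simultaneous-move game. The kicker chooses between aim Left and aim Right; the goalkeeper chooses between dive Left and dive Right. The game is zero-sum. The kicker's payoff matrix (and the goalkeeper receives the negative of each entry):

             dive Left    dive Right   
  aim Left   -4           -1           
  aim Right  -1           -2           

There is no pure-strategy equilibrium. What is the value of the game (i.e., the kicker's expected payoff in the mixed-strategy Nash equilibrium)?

v = -7/4

The kicker's indifference between aim Left and aim Right determines the goalkeeper's mixing probability q:
  the kicker's payoff to aim Left: q·(-4) + (1−q)·(-1) = -3q - 1
  the kicker's payoff to aim Right: q·(-1) + (1−q)·(-2) = q - 2
  -3q - 1 = q - 2  ⇒  -4q = -1  ⇒  q = 1/4.
The value is the kicker's expected payoff against this mix (using aim Left): (1/4)·(-4) + (3/4)·(-1) = -7/4.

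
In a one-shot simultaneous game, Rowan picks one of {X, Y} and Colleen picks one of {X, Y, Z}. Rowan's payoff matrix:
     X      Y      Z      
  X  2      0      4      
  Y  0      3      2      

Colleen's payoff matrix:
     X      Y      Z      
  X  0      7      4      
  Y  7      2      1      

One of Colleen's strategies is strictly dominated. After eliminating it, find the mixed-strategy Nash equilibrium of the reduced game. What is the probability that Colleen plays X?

Colleen's strategy Z is strictly dominated by Y: 7 > 4 and 2 > 1. Eliminate Z.
Rowan's indifference between X and Y determines Colleen's mixing probability q:
  Rowan's expected payoff from X: q·2 + (1−q)·0 = 2q
  Rowan's expected payoff from Y: q·0 + (1−q)·3 = -3q + 3
  2q = -3q + 3  ⇒  5q = 3  ⇒  q = 3/5.

q = 3/5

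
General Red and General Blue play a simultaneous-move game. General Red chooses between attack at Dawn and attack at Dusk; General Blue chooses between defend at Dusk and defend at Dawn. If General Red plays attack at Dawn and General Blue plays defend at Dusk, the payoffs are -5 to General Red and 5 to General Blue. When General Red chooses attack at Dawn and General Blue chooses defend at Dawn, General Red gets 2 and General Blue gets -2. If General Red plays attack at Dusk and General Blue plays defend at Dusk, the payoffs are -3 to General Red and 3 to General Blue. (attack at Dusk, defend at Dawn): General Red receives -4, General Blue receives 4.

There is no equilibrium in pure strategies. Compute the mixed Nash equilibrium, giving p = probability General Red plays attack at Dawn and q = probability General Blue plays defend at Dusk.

General Blue's indifference between defend at Dusk and defend at Dawn determines General Red's mixing probability p:
  General Blue's payoff to defend at Dusk: p·5 + (1−p)·3 = 2p + 3
  General Blue's payoff to defend at Dawn: p·(-2) + (1−p)·4 = -6p + 4
  2p + 3 = -6p + 4  ⇒  8p = 1  ⇒  p = 1/8.
Set General Red's expected payoff from attack at Dawn equal to that from attack at Dusk:
  General Red's payoff to attack at Dawn: q·(-5) + (1−q)·2 = -7q + 2
  General Red's payoff to attack at Dusk: q·(-3) + (1−q)·(-4) = q - 4
  -7q + 2 = q - 4  ⇒  -8q = -6  ⇒  q = 3/4.

p = 1/8, q = 3/4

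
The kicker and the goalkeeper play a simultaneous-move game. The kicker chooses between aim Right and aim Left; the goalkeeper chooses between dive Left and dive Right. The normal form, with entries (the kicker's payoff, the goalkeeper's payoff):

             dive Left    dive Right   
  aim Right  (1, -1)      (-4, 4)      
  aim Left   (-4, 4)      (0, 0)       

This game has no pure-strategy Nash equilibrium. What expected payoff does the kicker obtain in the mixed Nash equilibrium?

Set the kicker's expected payoff from aim Right equal to that from aim Left:
  the kicker's expected payoff from aim Right: q·1 + (1−q)·(-4) = 5q - 4
  the kicker's expected payoff from aim Left: q·(-4) + (1−q)·0 = -4q
  5q - 4 = -4q  ⇒  9q = 4  ⇒  q = 4/9.
At equilibrium the kicker is indifferent across rows, so the kicker's payoff equals the payoff from aim Right: (4/9)·1 + (5/9)·(-4) = -16/9.

-16/9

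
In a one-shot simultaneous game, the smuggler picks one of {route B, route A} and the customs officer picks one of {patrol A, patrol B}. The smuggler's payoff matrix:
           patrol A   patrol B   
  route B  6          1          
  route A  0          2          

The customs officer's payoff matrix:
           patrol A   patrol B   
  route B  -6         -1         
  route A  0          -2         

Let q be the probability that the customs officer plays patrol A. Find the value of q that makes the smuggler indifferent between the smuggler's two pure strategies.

The smuggler's indifference between route B and route A determines the customs officer's mixing probability q:
  the smuggler's payoff from route B: q·6 + (1−q)·1 = 5q + 1
  the smuggler's payoff from route A: q·0 + (1−q)·2 = -2q + 2
  5q + 1 = -2q + 2  ⇒  7q = 1  ⇒  q = 1/7.

q = 1/7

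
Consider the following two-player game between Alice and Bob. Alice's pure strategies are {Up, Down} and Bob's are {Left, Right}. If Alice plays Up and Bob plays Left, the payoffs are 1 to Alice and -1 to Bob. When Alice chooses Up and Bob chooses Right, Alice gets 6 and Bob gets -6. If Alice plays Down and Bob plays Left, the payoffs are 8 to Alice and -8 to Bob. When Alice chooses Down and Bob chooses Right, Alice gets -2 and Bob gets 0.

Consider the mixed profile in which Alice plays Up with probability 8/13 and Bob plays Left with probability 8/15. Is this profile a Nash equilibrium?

Check Bob's indifference given Alice's mix p = 8/13:
  payoff from Left = -48/13; payoff from Right = -48/13 — equal.
Check Alice's indifference given Bob's mix q = 8/15:
  payoff from Up = 10/3; payoff from Down = 10/3 — equal.
Both players are indifferent, so neither can profitably deviate.

Yes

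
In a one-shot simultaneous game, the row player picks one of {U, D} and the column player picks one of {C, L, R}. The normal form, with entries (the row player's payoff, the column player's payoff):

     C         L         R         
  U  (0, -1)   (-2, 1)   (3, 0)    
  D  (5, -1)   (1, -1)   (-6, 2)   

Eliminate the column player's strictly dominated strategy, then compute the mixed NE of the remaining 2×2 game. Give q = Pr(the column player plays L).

The column player's strategy C is strictly dominated by R: 0 > -1 and 2 > -1. Eliminate C.
Set the row player's expected payoff from U equal to that from D:
  the row player's payoff to U: q·(-2) + (1−q)·3 = -5q + 3
  the row player's payoff to D: q·1 + (1−q)·(-6) = 7q - 6
  -5q + 3 = 7q - 6  ⇒  -12q = -9  ⇒  q = 3/4.

q = 3/4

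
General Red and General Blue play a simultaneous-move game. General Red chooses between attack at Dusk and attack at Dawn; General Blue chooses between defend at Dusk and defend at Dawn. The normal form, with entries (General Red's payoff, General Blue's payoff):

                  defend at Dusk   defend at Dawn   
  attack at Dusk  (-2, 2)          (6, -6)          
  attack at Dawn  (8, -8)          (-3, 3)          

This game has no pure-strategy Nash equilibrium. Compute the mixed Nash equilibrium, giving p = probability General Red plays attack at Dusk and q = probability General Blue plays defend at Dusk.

p = 11/19, q = 9/19

Set General Blue's expected payoff from defend at Dusk equal to that from defend at Dawn:
  General Blue's expected payoff from defend at Dusk: p·2 + (1−p)·(-8) = 10p - 8
  General Blue's expected payoff from defend at Dawn: p·(-6) + (1−p)·3 = -9p + 3
  10p - 8 = -9p + 3  ⇒  19p = 11  ⇒  p = 11/19.
For General Red to be willing to mix, General Red must be indifferent between attack at Dusk and attack at Dawn, which pins down General Blue's mix.
  General Red's payoff to attack at Dusk: q·(-2) + (1−q)·6 = -8q + 6
  General Red's payoff to attack at Dawn: q·8 + (1−q)·(-3) = 11q - 3
  -8q + 6 = 11q - 3  ⇒  -19q = -9  ⇒  q = 9/19.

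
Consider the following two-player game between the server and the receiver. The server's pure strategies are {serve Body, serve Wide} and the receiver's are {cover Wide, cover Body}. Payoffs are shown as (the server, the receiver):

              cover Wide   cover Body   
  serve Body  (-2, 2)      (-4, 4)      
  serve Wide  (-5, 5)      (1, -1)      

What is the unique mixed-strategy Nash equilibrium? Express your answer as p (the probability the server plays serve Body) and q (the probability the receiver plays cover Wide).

In a mixed equilibrium the receiver is indifferent between cover Wide and cover Body; this condition fixes p.
  the receiver's payoff to cover Wide: p·2 + (1−p)·5 = -3p + 5
  the receiver's payoff to cover Body: p·4 + (1−p)·(-1) = 5p - 1
  -3p + 5 = 5p - 1  ⇒  -8p = -6  ⇒  p = 3/4.
Set the server's expected payoff from serve Body equal to that from serve Wide:
  the server's payoff from serve Body: q·(-2) + (1−q)·(-4) = 2q - 4
  the server's payoff from serve Wide: q·(-5) + (1−q)·1 = -6q + 1
  2q - 4 = -6q + 1  ⇒  8q = 5  ⇒  q = 5/8.

p = 3/4, q = 5/8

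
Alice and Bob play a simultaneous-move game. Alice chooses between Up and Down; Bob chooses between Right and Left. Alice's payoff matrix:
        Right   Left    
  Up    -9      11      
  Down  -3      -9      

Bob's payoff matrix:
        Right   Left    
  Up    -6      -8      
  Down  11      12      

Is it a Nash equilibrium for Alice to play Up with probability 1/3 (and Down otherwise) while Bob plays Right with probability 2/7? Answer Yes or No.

Given Bob's mix q = 2/7, Alice's payoff from Up is 37/7 but from Down is -51/7. Alice strictly prefers Up, so Alice would not mix.
So the proposed profile is not a Nash equilibrium.

No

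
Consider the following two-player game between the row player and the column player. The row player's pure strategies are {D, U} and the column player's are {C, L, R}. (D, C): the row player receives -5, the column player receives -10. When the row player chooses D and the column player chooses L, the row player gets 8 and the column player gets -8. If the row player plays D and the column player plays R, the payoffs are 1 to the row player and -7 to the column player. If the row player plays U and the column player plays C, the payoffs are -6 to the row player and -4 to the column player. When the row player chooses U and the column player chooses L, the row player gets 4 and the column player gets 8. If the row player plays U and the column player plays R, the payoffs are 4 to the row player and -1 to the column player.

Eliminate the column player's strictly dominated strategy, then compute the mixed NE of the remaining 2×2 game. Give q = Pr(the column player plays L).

The column player's strategy C is strictly dominated by R: -7 > -10 and -1 > -4. Eliminate C.
In a mixed equilibrium the row player is indifferent between D and U; this condition fixes q.
  the row player's payoff from D: q·8 + (1−q)·1 = 7q + 1
  the row player's payoff from U: q·4 + (1−q)·4 = 4
  7q + 1 = 4  ⇒  7q = 3  ⇒  q = 3/7.

q = 3/7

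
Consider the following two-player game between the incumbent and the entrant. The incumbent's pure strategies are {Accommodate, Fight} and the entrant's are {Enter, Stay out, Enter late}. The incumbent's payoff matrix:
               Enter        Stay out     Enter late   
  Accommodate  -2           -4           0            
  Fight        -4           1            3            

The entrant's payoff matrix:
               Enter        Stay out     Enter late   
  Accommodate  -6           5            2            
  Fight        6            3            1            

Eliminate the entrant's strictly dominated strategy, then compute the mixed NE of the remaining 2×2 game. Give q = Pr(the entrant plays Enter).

The entrant's strategy Enter late is strictly dominated by Stay out: 5 > 2 and 3 > 1. Eliminate Enter late.
The entrant's mix must leave the incumbent indifferent between Accommodate and Fight.
  the incumbent's expected payoff from Accommodate: q·(-2) + (1−q)·(-4) = 2q - 4
  the incumbent's expected payoff from Fight: q·(-4) + (1−q)·1 = -5q + 1
  2q - 4 = -5q + 1  ⇒  7q = 5  ⇒  q = 5/7.

q = 5/7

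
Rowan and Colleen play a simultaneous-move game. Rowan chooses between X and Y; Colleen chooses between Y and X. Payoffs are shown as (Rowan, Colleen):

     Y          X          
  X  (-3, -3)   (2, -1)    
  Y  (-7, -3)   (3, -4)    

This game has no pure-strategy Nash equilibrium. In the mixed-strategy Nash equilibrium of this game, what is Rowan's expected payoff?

1

Colleen's mix must leave Rowan indifferent between X and Y.
  Rowan's expected payoff from X: q·(-3) + (1−q)·2 = -5q + 2
  Rowan's expected payoff from Y: q·(-7) + (1−q)·3 = -10q + 3
  -5q + 2 = -10q + 3  ⇒  5q = 1  ⇒  q = 1/5.
At equilibrium Rowan is indifferent across rows, so Rowan's payoff equals the payoff from X: (1/5)·(-3) + (4/5)·2 = 1.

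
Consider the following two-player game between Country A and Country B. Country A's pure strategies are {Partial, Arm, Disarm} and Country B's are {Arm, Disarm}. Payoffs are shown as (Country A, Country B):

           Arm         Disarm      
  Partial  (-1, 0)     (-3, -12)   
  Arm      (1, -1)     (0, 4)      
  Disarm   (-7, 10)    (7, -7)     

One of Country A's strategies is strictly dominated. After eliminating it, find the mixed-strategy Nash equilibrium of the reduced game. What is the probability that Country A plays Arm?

p = 17/22

Country A's strategy Partial is strictly dominated by Arm: 1 > -1 and 0 > -3. Eliminate Partial.
Country A's mix must leave Country B indifferent between Arm and Disarm.
  Country B's payoff from Arm: p·(-1) + (1−p)·10 = -11p + 10
  Country B's payoff from Disarm: p·4 + (1−p)·(-7) = 11p - 7
  -11p + 10 = 11p - 7  ⇒  -22p = -17  ⇒  p = 17/22.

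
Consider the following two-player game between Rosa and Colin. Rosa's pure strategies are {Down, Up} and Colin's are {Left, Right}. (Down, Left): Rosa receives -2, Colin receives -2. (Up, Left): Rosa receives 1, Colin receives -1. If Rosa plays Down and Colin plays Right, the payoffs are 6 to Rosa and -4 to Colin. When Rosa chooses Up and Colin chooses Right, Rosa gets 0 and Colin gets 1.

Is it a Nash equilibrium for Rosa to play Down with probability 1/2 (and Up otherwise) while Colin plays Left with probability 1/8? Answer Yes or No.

No

Given Colin's mix q = 1/8, Rosa's payoff from Down is 5 but from Up is 1/8. Rosa strictly prefers Down, so Rosa would not mix.
So the proposed profile is not a Nash equilibrium.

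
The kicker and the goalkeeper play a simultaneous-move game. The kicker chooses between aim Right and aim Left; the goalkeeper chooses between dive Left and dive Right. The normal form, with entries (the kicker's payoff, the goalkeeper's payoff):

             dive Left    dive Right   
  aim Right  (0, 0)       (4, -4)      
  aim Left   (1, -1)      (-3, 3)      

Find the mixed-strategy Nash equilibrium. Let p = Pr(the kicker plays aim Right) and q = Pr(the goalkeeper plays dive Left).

p = 1/2, q = 7/8

The goalkeeper's indifference between dive Left and dive Right determines the kicker's mixing probability p:
  the goalkeeper's payoff to dive Left: p·0 + (1−p)·(-1) = p - 1
  the goalkeeper's payoff to dive Right: p·(-4) + (1−p)·3 = -7p + 3
  p - 1 = -7p + 3  ⇒  8p = 4  ⇒  p = 1/2.
For the kicker to be willing to mix, the kicker must be indifferent between aim Right and aim Left, which pins down the goalkeeper's mix.
  the kicker's payoff to aim Right: q·0 + (1−q)·4 = -4q + 4
  the kicker's payoff to aim Left: q·1 + (1−q)·(-3) = 4q - 3
  -4q + 4 = 4q - 3  ⇒  -8q = -7  ⇒  q = 7/8.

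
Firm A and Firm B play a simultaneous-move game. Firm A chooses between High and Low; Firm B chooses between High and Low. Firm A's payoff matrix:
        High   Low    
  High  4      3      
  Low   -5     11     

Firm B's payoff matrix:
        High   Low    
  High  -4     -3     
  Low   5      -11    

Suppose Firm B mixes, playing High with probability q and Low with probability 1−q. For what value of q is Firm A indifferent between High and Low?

For Firm A to be willing to mix, Firm A must be indifferent between High and Low, which pins down Firm B's mix.
  Firm A's expected payoff from High: q·4 + (1−q)·3 = q + 3
  Firm A's expected payoff from Low: q·(-5) + (1−q)·11 = -16q + 11
  q + 3 = -16q + 11  ⇒  17q = 8  ⇒  q = 8/17.

q = 8/17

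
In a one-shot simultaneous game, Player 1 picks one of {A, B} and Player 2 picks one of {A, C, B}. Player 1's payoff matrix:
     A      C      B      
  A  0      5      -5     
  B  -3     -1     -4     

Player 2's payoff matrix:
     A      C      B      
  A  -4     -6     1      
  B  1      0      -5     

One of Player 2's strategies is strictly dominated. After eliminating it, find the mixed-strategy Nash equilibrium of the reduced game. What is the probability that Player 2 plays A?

Player 2's strategy C is strictly dominated by A: -4 > -6 and 1 > 0. Eliminate C.
Player 2's mix must leave Player 1 indifferent between A and B.
  Player 1's payoff from A: q·0 + (1−q)·(-5) = 5q - 5
  Player 1's payoff from B: q·(-3) + (1−q)·(-4) = q - 4
  5q - 5 = q - 4  ⇒  4q = 1  ⇒  q = 1/4.

q = 1/4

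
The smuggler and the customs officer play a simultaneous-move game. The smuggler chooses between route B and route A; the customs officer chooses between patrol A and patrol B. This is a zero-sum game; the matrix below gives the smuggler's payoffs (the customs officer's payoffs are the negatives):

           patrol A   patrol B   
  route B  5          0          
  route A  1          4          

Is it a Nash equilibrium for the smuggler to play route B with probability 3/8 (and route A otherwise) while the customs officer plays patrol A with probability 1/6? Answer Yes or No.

No

Given the customs officer's mix q = 1/6, the smuggler's payoff from route B is 5/6 but from route A is 7/2. The smuggler strictly prefers route A, so the smuggler would not mix.
So the proposed profile is not a Nash equilibrium.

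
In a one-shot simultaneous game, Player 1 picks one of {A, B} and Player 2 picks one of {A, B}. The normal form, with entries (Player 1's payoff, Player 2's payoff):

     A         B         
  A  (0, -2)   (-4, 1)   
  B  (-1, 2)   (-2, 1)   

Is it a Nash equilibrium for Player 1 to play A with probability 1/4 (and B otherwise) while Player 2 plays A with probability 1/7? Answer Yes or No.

No

Given Player 2's mix q = 1/7, Player 1's payoff from A is -24/7 but from B is -13/7. Player 1 strictly prefers B, so Player 1 would not mix.
So the proposed profile is not a Nash equilibrium.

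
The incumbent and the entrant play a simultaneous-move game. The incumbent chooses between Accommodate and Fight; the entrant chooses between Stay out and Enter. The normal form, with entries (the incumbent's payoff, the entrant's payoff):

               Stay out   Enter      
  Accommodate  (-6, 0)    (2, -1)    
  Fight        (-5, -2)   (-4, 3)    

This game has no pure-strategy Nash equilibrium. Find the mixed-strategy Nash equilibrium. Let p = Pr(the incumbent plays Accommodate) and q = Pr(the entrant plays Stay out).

Set the entrant's expected payoff from Stay out equal to that from Enter:
  the entrant's payoff to Stay out: p·0 + (1−p)·(-2) = 2p - 2
  the entrant's payoff to Enter: p·(-1) + (1−p)·3 = -4p + 3
  2p - 2 = -4p + 3  ⇒  6p = 5  ⇒  p = 5/6.
The entrant's mix must leave the incumbent indifferent between Accommodate and Fight.
  the incumbent's expected payoff from Accommodate: q·(-6) + (1−q)·2 = -8q + 2
  the incumbent's expected payoff from Fight: q·(-5) + (1−q)·(-4) = -q - 4
  -8q + 2 = -q - 4  ⇒  -7q = -6  ⇒  q = 6/7.

p = 5/6, q = 6/7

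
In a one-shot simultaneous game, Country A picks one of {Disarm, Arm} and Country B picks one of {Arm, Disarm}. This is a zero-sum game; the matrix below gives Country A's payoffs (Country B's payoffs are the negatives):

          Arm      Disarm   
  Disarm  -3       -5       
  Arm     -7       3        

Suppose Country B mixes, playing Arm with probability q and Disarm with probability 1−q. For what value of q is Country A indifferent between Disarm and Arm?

For Country A to be willing to mix, Country A must be indifferent between Disarm and Arm, which pins down Country B's mix.
  Country A's expected payoff from Disarm: q·(-3) + (1−q)·(-5) = 2q - 5
  Country A's expected payoff from Arm: q·(-7) + (1−q)·3 = -10q + 3
  2q - 5 = -10q + 3  ⇒  12q = 8  ⇒  q = 2/3.

q = 2/3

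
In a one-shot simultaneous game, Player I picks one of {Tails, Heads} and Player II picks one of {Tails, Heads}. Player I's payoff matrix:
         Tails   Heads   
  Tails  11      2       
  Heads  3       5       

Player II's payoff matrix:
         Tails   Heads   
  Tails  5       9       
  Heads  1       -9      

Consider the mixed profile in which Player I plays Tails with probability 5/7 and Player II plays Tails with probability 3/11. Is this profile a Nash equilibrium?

Yes

Check Player II's indifference given Player I's mix p = 5/7:
  payoff from Tails = 27/7; payoff from Heads = 27/7 — equal.
Check Player I's indifference given Player II's mix q = 3/11:
  payoff from Tails = 49/11; payoff from Heads = 49/11 — equal.
Both players are indifferent, so neither can profitably deviate.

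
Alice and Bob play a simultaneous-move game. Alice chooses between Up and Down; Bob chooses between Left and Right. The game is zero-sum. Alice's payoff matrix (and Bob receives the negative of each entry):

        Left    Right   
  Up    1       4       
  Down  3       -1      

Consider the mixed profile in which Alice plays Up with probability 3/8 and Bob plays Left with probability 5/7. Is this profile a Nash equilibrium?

No

Given Alice's mix p = 3/8, Bob's payoff from Left is -9/4 but from Right is -7/8. Bob strictly prefers Right, so Bob would not mix.
So the proposed profile is not a Nash equilibrium.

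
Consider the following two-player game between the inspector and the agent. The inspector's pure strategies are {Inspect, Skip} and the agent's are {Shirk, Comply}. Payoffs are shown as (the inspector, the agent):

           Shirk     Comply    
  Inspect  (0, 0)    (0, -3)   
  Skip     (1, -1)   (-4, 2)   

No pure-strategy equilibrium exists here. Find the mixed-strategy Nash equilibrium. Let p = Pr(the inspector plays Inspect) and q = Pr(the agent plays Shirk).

In a mixed equilibrium the agent is indifferent between Shirk and Comply; this condition fixes p.
  the agent's expected payoff from Shirk: p·0 + (1−p)·(-1) = p - 1
  the agent's expected payoff from Comply: p·(-3) + (1−p)·2 = -5p + 2
  p - 1 = -5p + 2  ⇒  6p = 3  ⇒  p = 1/2.
Set the inspector's expected payoff from Inspect equal to that from Skip:
  the inspector's payoff to Inspect: q·0 + (1−q)·0 = 0
  the inspector's payoff to Skip: q·1 + (1−q)·(-4) = 5q - 4
  0 = 5q - 4  ⇒  -5q = -4  ⇒  q = 4/5.

p = 1/2, q = 4/5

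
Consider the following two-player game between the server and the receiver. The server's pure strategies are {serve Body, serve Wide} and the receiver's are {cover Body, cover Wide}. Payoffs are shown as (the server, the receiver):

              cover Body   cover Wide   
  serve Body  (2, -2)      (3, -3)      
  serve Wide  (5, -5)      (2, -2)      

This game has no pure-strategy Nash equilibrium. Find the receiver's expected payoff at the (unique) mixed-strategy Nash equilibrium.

-11/4

The server's mix must leave the receiver indifferent between cover Body and cover Wide.
  the receiver's payoff to cover Body: p·(-2) + (1−p)·(-5) = 3p - 5
  the receiver's payoff to cover Wide: p·(-3) + (1−p)·(-2) = -p - 2
  3p - 5 = -p - 2  ⇒  4p = 3  ⇒  p = 3/4.
At equilibrium the receiver is indifferent across columns, so the receiver's payoff equals the payoff from cover Body: (3/4)·(-2) + (1/4)·(-5) = -11/4.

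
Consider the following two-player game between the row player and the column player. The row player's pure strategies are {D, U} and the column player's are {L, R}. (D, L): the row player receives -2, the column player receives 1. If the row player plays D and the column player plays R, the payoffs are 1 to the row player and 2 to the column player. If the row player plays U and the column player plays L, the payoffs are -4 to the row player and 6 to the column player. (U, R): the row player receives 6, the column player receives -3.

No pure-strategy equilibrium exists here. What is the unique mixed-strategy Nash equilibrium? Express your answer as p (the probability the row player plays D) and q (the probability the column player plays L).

p = 9/10, q = 5/7

The column player's indifference between L and R determines the row player's mixing probability p:
  the column player's expected payoff from L: p·1 + (1−p)·6 = -5p + 6
  the column player's expected payoff from R: p·2 + (1−p)·(-3) = 5p - 3
  -5p + 6 = 5p - 3  ⇒  -10p = -9  ⇒  p = 9/10.
The column player's mix must leave the row player indifferent between D and U.
  the row player's payoff from D: q·(-2) + (1−q)·1 = -3q + 1
  the row player's payoff from U: q·(-4) + (1−q)·6 = -10q + 6
  -3q + 1 = -10q + 6  ⇒  7q = 5  ⇒  q = 5/7.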